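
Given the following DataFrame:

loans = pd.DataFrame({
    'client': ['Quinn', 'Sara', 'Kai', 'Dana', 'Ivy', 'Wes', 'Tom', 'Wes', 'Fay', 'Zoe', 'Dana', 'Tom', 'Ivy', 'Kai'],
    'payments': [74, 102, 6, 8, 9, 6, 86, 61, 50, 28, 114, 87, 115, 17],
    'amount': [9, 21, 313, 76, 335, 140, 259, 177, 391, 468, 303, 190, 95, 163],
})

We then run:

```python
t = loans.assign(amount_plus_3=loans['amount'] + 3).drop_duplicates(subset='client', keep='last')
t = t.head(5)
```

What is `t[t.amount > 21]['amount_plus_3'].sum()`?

add column amount_plus_3 = loans['amount'] + 3:
   client  payments  amount  amount_plus_3
0   Quinn        74       9             12
1    Sara       102      21             24
2     Kai         6     313            316
3    Dana         8      76             79
4     Ivy         9     335            338
5     Wes         6     140            143
6     Tom        86     259            262
7     Wes        61     177            180
8     Fay        50     391            394
9     Zoe        28     468            471
10   Dana       114     303            306
11    Tom        87     190            193
12    Ivy       115      95             98
13    Kai        17     163            166
drop duplicate client (keep=last):
   client  payments  amount  amount_plus_3
0   Quinn        74       9             12
1    Sara       102      21             24
7     Wes        61     177            180
8     Fay        50     391            394
9     Zoe        28     468            471
10   Dana       114     303            306
11    Tom        87     190            193
12    Ivy       115      95             98
13    Kai        17     163            166
take first 5 rows:
  client  payments  amount  amount_plus_3
0  Quinn        74       9             12
1   Sara       102      21             24
7    Wes        61     177            180
8    Fay        50     391            394
9    Zoe        28     468            471
filter rows where amount > 21:
  client  payments  amount  amount_plus_3
7    Wes        61     177            180
8    Fay        50     391            394
9    Zoe        28     468            471
The sum of column 'amount_plus_3' is 1045.

1045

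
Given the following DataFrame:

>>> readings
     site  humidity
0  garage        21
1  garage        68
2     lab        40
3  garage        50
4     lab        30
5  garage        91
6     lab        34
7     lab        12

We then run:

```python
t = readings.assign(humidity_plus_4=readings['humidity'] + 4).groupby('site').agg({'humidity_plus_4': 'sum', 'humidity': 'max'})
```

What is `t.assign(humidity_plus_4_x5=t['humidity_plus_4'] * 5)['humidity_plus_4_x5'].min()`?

660

add column humidity_plus_4 = readings['humidity'] + 4:
     site  humidity  humidity_plus_4
0  garage        21               25
1  garage        68               72
2     lab        40               44
3  garage        50               54
4     lab        30               34
5  garage        91               95
6     lab        34               38
7     lab        12               16
group by site: sum(humidity_plus_4), max(humidity):
        humidity_plus_4  humidity
site                             
garage              246        91
lab                 132        40
add column humidity_plus_4_x5 = t['humidity_plus_4'] * 5:
        humidity_plus_4  humidity  humidity_plus_4_x5
site                                                 
garage              246        91                1230
lab                 132        40                 660
min of column 'humidity_plus_4_x5' → 660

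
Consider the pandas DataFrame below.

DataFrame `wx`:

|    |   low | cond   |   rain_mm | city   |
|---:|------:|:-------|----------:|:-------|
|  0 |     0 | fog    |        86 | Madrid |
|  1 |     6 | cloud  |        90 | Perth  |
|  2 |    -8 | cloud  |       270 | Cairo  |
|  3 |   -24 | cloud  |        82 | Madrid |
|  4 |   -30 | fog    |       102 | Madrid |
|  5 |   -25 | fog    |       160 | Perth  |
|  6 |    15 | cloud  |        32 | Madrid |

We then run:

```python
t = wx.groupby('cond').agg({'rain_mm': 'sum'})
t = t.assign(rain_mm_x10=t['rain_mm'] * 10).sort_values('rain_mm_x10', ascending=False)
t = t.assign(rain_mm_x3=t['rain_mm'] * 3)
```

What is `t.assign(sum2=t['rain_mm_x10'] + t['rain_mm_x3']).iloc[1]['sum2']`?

group by cond, sum of rain_mm:
       rain_mm
cond          
cloud      474
fog        348
add column rain_mm_x10 = t['rain_mm'] * 10:
       rain_mm  rain_mm_x10
cond                       
cloud      474         4740
fog        348         3480
sort by rain_mm_x10 descending:
       rain_mm  rain_mm_x10
cond                       
cloud      474         4740
fog        348         3480
add column rain_mm_x3 = t['rain_mm'] * 3:
       rain_mm  rain_mm_x10  rain_mm_x3
cond                                   
cloud      474         4740        1422
fog        348         3480        1044
add column sum2 = t['rain_mm_x10'] + t['rain_mm_x3']:
       rain_mm  rain_mm_x10  rain_mm_x3  sum2
cond                                         
cloud      474         4740        1422  6162
fog        348         3480        1044  4524

4524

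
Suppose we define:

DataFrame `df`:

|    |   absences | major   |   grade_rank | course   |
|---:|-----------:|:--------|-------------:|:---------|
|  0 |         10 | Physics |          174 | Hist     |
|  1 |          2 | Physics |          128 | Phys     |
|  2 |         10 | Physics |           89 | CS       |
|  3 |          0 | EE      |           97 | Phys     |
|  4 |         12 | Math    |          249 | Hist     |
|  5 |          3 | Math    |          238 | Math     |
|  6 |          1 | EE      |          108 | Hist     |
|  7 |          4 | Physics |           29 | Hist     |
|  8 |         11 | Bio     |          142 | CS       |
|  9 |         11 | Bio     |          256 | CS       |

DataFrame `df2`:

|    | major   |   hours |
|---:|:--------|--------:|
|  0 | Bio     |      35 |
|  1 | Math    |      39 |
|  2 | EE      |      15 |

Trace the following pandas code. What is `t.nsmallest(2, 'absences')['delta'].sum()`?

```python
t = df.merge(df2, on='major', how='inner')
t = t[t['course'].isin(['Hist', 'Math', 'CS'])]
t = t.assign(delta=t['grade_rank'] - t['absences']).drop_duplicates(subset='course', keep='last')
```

342

merge on 'major' (how='inner') → 6 rows:
   absences major  grade_rank course  hours
0         0    EE          97   Phys     15
1        12  Math         249   Hist     39
2         3  Math         238   Math     39
3         1    EE         108   Hist     15
4        11   Bio         142     CS     35
5        11   Bio         256     CS     35
filter rows where course in ['Hist', 'Math', 'CS']:
   absences major  grade_rank course  hours
1        12  Math         249   Hist     39
2         3  Math         238   Math     39
3         1    EE         108   Hist     15
4        11   Bio         142     CS     35
5        11   Bio         256     CS     35
add column delta = t['grade_rank'] - t['absences']:
   absences major  grade_rank course  hours  delta
1        12  Math         249   Hist     39    237
2         3  Math         238   Math     39    235
3         1    EE         108   Hist     15    107
4        11   Bio         142     CS     35    131
5        11   Bio         256     CS     35    245
drop duplicate course (keep=last):
   absences major  grade_rank course  hours  delta
2         3  Math         238   Math     39    235
3         1    EE         108   Hist     15    107
5        11   Bio         256     CS     35    245
take 2 rows with smallest absences:
   absences major  grade_rank course  hours  delta
3         1    EE         108   Hist     15    107
2         3  Math         238   Math     39    235
Taking the sum of column 'delta' gives 342.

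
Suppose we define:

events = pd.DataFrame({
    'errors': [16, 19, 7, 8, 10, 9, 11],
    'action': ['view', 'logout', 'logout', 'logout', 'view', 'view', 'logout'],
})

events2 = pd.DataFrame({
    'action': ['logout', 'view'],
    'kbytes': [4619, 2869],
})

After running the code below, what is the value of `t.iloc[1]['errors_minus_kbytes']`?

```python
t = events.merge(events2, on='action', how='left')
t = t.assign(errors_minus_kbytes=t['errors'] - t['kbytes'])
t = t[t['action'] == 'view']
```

merge on 'action' (how='left') → 7 rows:
   errors  action  kbytes
0      16    view    2869
1      19  logout    4619
2       7  logout    4619
3       8  logout    4619
4      10    view    2869
5       9    view    2869
6      11  logout    4619
add column errors_minus_kbytes = t['errors'] - t['kbytes']:
   errors  action  kbytes  errors_minus_kbytes
0      16    view    2869                -2853
1      19  logout    4619                -4600
2       7  logout    4619                -4612
3       8  logout    4619                -4611
4      10    view    2869                -2859
5       9    view    2869                -2860
6      11  logout    4619                -4608
filter rows where action == 'view':
   errors action  kbytes  errors_minus_kbytes
0      16   view    2869                -2853
4      10   view    2869                -2859
5       9   view    2869                -2860

-2859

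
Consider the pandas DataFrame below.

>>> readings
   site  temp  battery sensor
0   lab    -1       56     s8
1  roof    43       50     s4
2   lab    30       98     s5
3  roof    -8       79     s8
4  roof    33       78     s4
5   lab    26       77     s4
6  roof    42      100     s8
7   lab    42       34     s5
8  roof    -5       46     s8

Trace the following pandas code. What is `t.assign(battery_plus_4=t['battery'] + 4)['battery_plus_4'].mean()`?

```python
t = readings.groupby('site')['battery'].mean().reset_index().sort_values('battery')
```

72.425

group by site, mean of battery:
site
lab     66.25
roof    70.60
Name: battery, dtype: float64
reset_index():
   site  battery
0   lab    66.25
1  roof    70.60
sort by battery:
   site  battery
0   lab    66.25
1  roof    70.60
add column battery_plus_4 = t['battery'] + 4:
   site  battery  battery_plus_4
0   lab    66.25           70.25
1  roof    70.60           74.60
The mean of column 'battery_plus_4' is 72.425.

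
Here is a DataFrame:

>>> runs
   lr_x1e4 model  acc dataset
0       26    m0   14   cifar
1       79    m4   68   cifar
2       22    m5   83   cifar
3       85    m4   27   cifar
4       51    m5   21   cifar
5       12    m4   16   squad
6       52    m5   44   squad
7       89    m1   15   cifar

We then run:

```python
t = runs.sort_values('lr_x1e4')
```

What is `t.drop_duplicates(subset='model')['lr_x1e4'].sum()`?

sort by lr_x1e4:
   lr_x1e4 model  acc dataset
5       12    m4   16   squad
2       22    m5   83   cifar
0       26    m0   14   cifar
4       51    m5   21   cifar
6       52    m5   44   squad
1       79    m4   68   cifar
3       85    m4   27   cifar
7       89    m1   15   cifar
drop duplicate model (keep=first):
   lr_x1e4 model  acc dataset
5       12    m4   16   squad
2       22    m5   83   cifar
0       26    m0   14   cifar
7       89    m1   15   cifar
sum of column 'lr_x1e4' → 149

149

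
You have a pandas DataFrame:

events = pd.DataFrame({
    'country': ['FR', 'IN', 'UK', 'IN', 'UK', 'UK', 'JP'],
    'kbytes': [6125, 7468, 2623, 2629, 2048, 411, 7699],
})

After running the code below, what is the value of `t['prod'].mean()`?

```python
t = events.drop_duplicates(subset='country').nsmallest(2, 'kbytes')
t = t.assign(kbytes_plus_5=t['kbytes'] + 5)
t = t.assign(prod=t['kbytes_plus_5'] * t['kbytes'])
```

22219747.0

drop duplicate country (keep=first):
  country  kbytes
0      FR    6125
1      IN    7468
2      UK    2623
6      JP    7699
take 2 rows with smallest kbytes:
  country  kbytes
2      UK    2623
0      FR    6125
add column kbytes_plus_5 = t['kbytes'] + 5:
  country  kbytes  kbytes_plus_5
2      UK    2623           2628
0      FR    6125           6130
add column prod = t['kbytes_plus_5'] * t['kbytes']:
  country  kbytes  kbytes_plus_5      prod
2      UK    2623           2628   6893244
0      FR    6125           6130  37546250
mean of column 'prod' → 22219747.0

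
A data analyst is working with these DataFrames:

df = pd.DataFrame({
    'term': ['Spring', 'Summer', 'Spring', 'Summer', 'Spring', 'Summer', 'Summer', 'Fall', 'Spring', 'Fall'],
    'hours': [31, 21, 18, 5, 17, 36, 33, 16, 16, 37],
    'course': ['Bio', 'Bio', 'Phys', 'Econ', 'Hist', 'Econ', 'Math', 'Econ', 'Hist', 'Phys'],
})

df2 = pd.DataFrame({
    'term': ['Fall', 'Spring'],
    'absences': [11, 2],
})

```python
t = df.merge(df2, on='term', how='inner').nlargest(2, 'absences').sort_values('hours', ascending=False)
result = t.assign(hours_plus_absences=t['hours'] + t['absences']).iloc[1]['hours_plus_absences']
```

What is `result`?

merge on 'term' (how='inner') → 6 rows:
     term  hours course  absences
0  Spring     31    Bio         2
1  Spring     18   Phys         2
2  Spring     17   Hist         2
3    Fall     16   Econ        11
4  Spring     16   Hist         2
5    Fall     37   Phys        11
take 2 rows with largest absences:
   term  hours course  absences
3  Fall     16   Econ        11
5  Fall     37   Phys        11
sort by hours descending:
   term  hours course  absences
5  Fall     37   Phys        11
3  Fall     16   Econ        11
add column hours_plus_absences = t['hours'] + t['absences']:
   term  hours course  absences  hours_plus_absences
5  Fall     37   Phys        11                   48
3  Fall     16   Econ        11                   27
The value at position 1, column 'hours_plus_absences' is 27.

27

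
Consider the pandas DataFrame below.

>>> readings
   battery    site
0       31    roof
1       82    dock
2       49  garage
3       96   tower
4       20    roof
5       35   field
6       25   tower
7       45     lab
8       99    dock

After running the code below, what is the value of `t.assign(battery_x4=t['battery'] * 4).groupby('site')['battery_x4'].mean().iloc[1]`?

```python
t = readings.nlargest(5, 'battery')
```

196.0

take 5 rows with largest battery:
   battery    site
8       99    dock
3       96   tower
1       82    dock
2       49  garage
7       45     lab
add column battery_x4 = t['battery'] * 4:
   battery    site  battery_x4
8       99    dock         396
3       96   tower         384
1       82    dock         328
2       49  garage         196
7       45     lab         180
group by site, mean of battery_x4:
site
dock      362.0
garage    196.0
lab       180.0
tower     384.0
Name: battery_x4, dtype: float64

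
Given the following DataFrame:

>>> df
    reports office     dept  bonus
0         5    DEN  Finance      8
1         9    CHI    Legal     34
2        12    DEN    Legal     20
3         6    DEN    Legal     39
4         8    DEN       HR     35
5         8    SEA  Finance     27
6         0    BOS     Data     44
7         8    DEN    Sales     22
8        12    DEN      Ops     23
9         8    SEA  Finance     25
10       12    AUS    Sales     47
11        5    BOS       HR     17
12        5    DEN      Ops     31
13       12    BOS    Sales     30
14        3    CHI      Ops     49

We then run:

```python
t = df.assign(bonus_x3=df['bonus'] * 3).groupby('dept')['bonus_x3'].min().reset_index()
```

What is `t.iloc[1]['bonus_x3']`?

add column bonus_x3 = df['bonus'] * 3:
    reports office     dept  bonus  bonus_x3
0         5    DEN  Finance      8        24
1         9    CHI    Legal     34       102
2        12    DEN    Legal     20        60
3         6    DEN    Legal     39       117
4         8    DEN       HR     35       105
5         8    SEA  Finance     27        81
6         0    BOS     Data     44       132
7         8    DEN    Sales     22        66
8        12    DEN      Ops     23        69
9         8    SEA  Finance     25        75
10       12    AUS    Sales     47       141
11        5    BOS       HR     17        51
12        5    DEN      Ops     31        93
13       12    BOS    Sales     30        90
14        3    CHI      Ops     49       147
group by dept, min of bonus_x3:
dept
Data       132
Finance     24
HR          51
Legal       60
Ops         69
Sales       66
Name: bonus_x3, dtype: int64
reset_index():
      dept  bonus_x3
0     Data       132
1  Finance        24
2       HR        51
3    Legal        60
4      Ops        69
5    Sales        66
Then the value at position 1, column 'bonus_x3': 24

24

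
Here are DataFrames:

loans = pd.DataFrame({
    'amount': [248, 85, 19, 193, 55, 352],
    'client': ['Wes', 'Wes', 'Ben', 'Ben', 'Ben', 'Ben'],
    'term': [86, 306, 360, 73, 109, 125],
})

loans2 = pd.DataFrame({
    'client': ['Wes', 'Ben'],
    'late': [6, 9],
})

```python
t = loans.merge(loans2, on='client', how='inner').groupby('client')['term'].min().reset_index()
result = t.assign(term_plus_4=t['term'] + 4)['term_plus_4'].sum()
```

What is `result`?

167

merge on 'client' (how='inner') → 6 rows:
   amount client  term  late
0     248    Wes    86     6
1      85    Wes   306     6
2      19    Ben   360     9
3     193    Ben    73     9
4      55    Ben   109     9
5     352    Ben   125     9
group by client, min of term:
client
Ben    73
Wes    86
Name: term, dtype: int64
reset_index():
  client  term
0    Ben    73
1    Wes    86
add column term_plus_4 = t['term'] + 4:
  client  term  term_plus_4
0    Ben    73           77
1    Wes    86           90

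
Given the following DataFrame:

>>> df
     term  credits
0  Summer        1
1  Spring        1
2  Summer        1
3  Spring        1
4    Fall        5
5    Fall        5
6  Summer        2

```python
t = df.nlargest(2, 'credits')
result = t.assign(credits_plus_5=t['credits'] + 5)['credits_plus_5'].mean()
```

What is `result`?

take 2 rows with largest credits:
   term  credits
4  Fall        5
5  Fall        5
add column credits_plus_5 = t['credits'] + 5:
   term  credits  credits_plus_5
4  Fall        5              10
5  Fall        5              10

10.0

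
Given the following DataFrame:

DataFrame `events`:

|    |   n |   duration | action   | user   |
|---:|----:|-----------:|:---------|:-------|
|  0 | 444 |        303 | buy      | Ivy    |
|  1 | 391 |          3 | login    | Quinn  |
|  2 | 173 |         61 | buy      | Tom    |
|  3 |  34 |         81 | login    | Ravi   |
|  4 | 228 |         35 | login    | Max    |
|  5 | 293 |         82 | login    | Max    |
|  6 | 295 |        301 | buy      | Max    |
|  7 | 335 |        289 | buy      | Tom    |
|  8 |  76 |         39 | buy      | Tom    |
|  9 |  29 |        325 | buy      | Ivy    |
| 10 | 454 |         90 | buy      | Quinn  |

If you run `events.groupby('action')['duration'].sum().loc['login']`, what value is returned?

group by action, sum of duration:
action
buy      1408
login     201
Name: duration, dtype: int64
The value at index 'login' is 201.

201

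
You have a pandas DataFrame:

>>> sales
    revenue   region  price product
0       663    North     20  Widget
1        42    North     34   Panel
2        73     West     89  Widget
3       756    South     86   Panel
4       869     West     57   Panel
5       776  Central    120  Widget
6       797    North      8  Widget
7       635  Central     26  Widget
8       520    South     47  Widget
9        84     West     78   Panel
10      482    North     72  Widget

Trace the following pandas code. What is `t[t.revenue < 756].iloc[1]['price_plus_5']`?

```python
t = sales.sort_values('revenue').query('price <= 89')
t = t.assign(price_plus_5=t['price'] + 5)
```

94

sort by revenue:
    revenue   region  price product
1        42    North     34   Panel
2        73     West     89  Widget
9        84     West     78   Panel
10      482    North     72  Widget
8       520    South     47  Widget
7       635  Central     26  Widget
0       663    North     20  Widget
3       756    South     86   Panel
5       776  Central    120  Widget
6       797    North      8  Widget
4       869     West     57   Panel
filter rows where price <= 89:
    revenue   region  price product
1        42    North     34   Panel
2        73     West     89  Widget
9        84     West     78   Panel
10      482    North     72  Widget
8       520    South     47  Widget
7       635  Central     26  Widget
0       663    North     20  Widget
3       756    South     86   Panel
6       797    North      8  Widget
4       869     West     57   Panel
add column price_plus_5 = t['price'] + 5:
    revenue   region  price product  price_plus_5
1        42    North     34   Panel            39
2        73     West     89  Widget            94
9        84     West     78   Panel            83
10      482    North     72  Widget            77
8       520    South     47  Widget            52
7       635  Central     26  Widget            31
0       663    North     20  Widget            25
3       756    South     86   Panel            91
6       797    North      8  Widget            13
4       869     West     57   Panel            62
filter rows where revenue < 756:
    revenue   region  price product  price_plus_5
1        42    North     34   Panel            39
2        73     West     89  Widget            94
9        84     West     78   Panel            83
10      482    North     72  Widget            77
8       520    South     47  Widget            52
7       635  Central     26  Widget            31
0       663    North     20  Widget            25
Reading off the value at position 1, column 'price_plus_5', we get 94.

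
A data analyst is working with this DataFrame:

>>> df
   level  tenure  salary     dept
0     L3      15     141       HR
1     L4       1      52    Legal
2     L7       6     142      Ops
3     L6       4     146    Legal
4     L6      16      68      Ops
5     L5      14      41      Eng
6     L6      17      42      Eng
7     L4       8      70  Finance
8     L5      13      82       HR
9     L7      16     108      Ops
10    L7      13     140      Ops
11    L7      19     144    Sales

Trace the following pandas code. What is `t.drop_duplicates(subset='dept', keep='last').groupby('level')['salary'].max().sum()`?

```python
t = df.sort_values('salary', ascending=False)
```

364

sort by salary descending:
   level  tenure  salary     dept
3     L6       4     146    Legal
11    L7      19     144    Sales
2     L7       6     142      Ops
0     L3      15     141       HR
10    L7      13     140      Ops
9     L7      16     108      Ops
8     L5      13      82       HR
7     L4       8      70  Finance
4     L6      16      68      Ops
1     L4       1      52    Legal
6     L6      17      42      Eng
5     L5      14      41      Eng
drop duplicate dept (keep=last):
   level  tenure  salary     dept
11    L7      19     144    Sales
8     L5      13      82       HR
7     L4       8      70  Finance
4     L6      16      68      Ops
1     L4       1      52    Legal
5     L5      14      41      Eng
group by level, max of salary:
level
L4     70
L5     82
L6     68
L7    144
Name: salary, dtype: int64
Taking the sum of the resulting series gives 364.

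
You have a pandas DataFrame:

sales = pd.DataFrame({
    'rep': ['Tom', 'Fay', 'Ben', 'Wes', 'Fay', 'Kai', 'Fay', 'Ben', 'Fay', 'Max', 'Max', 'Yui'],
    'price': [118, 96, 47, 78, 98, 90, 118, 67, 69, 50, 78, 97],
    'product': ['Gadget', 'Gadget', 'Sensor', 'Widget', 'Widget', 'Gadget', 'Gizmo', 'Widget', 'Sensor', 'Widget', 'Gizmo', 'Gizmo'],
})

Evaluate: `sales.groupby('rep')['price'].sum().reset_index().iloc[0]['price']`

group by rep, sum of price:
rep
Ben    114
Fay    381
Kai     90
Max    128
Tom    118
Wes     78
Yui     97
Name: price, dtype: int64
reset_index():
   rep  price
0  Ben    114
1  Fay    381
2  Kai     90
3  Max    128
4  Tom    118
5  Wes     78
6  Yui     97
Then the value at position 0, column 'price': 114

114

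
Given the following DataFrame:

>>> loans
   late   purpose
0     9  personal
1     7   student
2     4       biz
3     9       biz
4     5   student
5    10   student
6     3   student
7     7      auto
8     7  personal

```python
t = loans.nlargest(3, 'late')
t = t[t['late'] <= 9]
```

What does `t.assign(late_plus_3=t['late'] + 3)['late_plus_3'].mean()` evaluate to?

take 3 rows with largest late:
   late   purpose
5    10   student
0     9  personal
3     9       biz
filter rows where late <= 9:
   late   purpose
0     9  personal
3     9       biz
add column late_plus_3 = t['late'] + 3:
   late   purpose  late_plus_3
0     9  personal           12
3     9       biz           12
Then the mean of column 'late_plus_3': 12.0

12.0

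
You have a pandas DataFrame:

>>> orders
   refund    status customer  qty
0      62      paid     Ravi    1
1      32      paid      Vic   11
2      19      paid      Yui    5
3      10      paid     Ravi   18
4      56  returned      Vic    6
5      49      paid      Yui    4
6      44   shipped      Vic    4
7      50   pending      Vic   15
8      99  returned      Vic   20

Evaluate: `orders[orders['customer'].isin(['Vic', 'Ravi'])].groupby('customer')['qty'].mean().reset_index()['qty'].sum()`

filter rows where customer in ['Vic', 'Ravi']:
   refund    status customer  qty
0      62      paid     Ravi    1
1      32      paid      Vic   11
3      10      paid     Ravi   18
4      56  returned      Vic    6
6      44   shipped      Vic    4
7      50   pending      Vic   15
8      99  returned      Vic   20
group by customer, mean of qty:
customer
Ravi     9.5
Vic     11.2
Name: qty, dtype: float64
reset_index():
  customer   qty
0     Ravi   9.5
1      Vic  11.2
sum of column 'qty' → 20.7

20.7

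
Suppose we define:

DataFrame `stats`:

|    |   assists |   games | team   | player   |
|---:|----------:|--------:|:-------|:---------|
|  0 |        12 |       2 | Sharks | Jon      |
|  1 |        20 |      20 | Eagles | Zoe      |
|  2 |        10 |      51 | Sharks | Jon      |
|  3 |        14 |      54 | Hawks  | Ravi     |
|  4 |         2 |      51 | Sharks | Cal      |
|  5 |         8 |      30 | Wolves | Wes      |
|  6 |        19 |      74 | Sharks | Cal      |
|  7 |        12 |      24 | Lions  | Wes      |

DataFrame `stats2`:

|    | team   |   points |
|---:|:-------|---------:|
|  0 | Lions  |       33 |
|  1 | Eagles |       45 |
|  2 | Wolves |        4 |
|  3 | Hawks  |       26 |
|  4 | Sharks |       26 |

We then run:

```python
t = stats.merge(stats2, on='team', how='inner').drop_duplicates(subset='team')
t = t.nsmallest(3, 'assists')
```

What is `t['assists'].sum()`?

32

merge on 'team' (how='inner') → 8 rows:
   assists  games    team player  points
0       12      2  Sharks    Jon      26
1       20     20  Eagles    Zoe      45
2       10     51  Sharks    Jon      26
3       14     54   Hawks   Ravi      26
4        2     51  Sharks    Cal      26
5        8     30  Wolves    Wes       4
6       19     74  Sharks    Cal      26
7       12     24   Lions    Wes      33
drop duplicate team (keep=first):
   assists  games    team player  points
0       12      2  Sharks    Jon      26
1       20     20  Eagles    Zoe      45
3       14     54   Hawks   Ravi      26
5        8     30  Wolves    Wes       4
7       12     24   Lions    Wes      33
take 3 rows with smallest assists:
   assists  games    team player  points
5        8     30  Wolves    Wes       4
0       12      2  Sharks    Jon      26
7       12     24   Lions    Wes      33
Hence 32.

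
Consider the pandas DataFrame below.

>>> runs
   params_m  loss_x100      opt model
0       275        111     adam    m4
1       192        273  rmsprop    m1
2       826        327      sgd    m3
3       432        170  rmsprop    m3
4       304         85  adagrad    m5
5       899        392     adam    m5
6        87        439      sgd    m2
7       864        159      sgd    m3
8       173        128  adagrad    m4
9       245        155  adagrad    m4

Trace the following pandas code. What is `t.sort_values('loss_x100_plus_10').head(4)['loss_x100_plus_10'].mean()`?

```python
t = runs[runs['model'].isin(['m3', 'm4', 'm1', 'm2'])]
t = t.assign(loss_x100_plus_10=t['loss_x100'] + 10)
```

filter rows where model in ['m3', 'm4', 'm1', 'm2']:
   params_m  loss_x100      opt model
0       275        111     adam    m4
1       192        273  rmsprop    m1
2       826        327      sgd    m3
3       432        170  rmsprop    m3
6        87        439      sgd    m2
7       864        159      sgd    m3
8       173        128  adagrad    m4
9       245        155  adagrad    m4
add column loss_x100_plus_10 = t['loss_x100'] + 10:
   params_m  loss_x100      opt model  loss_x100_plus_10
0       275        111     adam    m4                121
1       192        273  rmsprop    m1                283
2       826        327      sgd    m3                337
3       432        170  rmsprop    m3                180
6        87        439      sgd    m2                449
7       864        159      sgd    m3                169
8       173        128  adagrad    m4                138
9       245        155  adagrad    m4                165
sort by loss_x100_plus_10:
   params_m  loss_x100      opt model  loss_x100_plus_10
0       275        111     adam    m4                121
8       173        128  adagrad    m4                138
9       245        155  adagrad    m4                165
7       864        159      sgd    m3                169
3       432        170  rmsprop    m3                180
1       192        273  rmsprop    m1                283
2       826        327      sgd    m3                337
6        87        439      sgd    m2                449
take first 4 rows:
   params_m  loss_x100      opt model  loss_x100_plus_10
0       275        111     adam    m4                121
8       173        128  adagrad    m4                138
9       245        155  adagrad    m4                165
7       864        159      sgd    m3                169

148.25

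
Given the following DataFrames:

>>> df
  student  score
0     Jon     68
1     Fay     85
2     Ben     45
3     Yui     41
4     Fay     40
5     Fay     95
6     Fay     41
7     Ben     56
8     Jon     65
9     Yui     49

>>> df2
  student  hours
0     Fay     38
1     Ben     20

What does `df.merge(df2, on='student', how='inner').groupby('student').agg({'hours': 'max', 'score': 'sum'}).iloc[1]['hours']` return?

merge on 'student' (how='inner') → 6 rows:
  student  score  hours
0     Fay     85     38
1     Ben     45     20
2     Fay     40     38
3     Fay     95     38
4     Fay     41     38
5     Ben     56     20
group by student: max(hours), sum(score):
         hours  score
student              
Ben         20    101
Fay         38    261
Finally, value at position 1, column 'hours' = 38.

38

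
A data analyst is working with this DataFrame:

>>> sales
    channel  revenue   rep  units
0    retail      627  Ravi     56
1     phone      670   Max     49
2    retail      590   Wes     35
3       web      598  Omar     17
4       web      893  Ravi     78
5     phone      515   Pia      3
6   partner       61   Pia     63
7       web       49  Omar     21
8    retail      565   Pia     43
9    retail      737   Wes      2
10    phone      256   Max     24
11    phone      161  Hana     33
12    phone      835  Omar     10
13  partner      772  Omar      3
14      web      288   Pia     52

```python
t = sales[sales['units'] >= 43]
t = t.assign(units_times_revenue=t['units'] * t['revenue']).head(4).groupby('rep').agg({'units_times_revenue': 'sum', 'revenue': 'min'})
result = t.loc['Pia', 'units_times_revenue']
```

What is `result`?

filter rows where units >= 43:
    channel  revenue   rep  units
0    retail      627  Ravi     56
1     phone      670   Max     49
4       web      893  Ravi     78
6   partner       61   Pia     63
8    retail      565   Pia     43
14      web      288   Pia     52
add column units_times_revenue = t['units'] * t['revenue']:
    channel  revenue   rep  units  units_times_revenue
0    retail      627  Ravi     56                35112
1     phone      670   Max     49                32830
4       web      893  Ravi     78                69654
6   partner       61   Pia     63                 3843
8    retail      565   Pia     43                24295
14      web      288   Pia     52                14976
take first 4 rows:
   channel  revenue   rep  units  units_times_revenue
0   retail      627  Ravi     56                35112
1    phone      670   Max     49                32830
4      web      893  Ravi     78                69654
6  partner       61   Pia     63                 3843
group by rep: sum(units_times_revenue), min(revenue):
      units_times_revenue  revenue
rep                               
Max                 32830      670
Pia                  3843       61
Ravi               104766      627
Hence 3843.

3843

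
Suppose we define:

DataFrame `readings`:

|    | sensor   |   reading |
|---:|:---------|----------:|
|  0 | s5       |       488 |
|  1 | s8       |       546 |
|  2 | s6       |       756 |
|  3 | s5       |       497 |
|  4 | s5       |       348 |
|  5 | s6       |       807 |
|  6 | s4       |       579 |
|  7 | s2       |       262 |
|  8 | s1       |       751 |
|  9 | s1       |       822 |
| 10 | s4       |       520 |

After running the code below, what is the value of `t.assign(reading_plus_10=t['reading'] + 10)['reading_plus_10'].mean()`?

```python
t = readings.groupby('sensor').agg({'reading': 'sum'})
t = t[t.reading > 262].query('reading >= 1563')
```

group by sensor, sum of reading:
        reading
sensor         
s1         1573
s2          262
s4         1099
s5         1333
s6         1563
s8          546
filter rows where reading > 262:
        reading
sensor         
s1         1573
s4         1099
s5         1333
s6         1563
s8          546
filter rows where reading >= 1563:
        reading
sensor         
s1         1573
s6         1563
add column reading_plus_10 = t['reading'] + 10:
        reading  reading_plus_10
sensor                          
s1         1573             1583
s6         1563             1573
Taking the mean of column 'reading_plus_10' gives 1578.0.

1578.0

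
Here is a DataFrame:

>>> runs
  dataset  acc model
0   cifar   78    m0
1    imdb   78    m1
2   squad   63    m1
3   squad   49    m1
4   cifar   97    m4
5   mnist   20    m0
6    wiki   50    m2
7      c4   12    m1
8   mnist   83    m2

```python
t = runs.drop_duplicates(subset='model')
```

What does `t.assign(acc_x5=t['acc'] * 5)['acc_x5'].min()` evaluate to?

drop duplicate model (keep=first):
  dataset  acc model
0   cifar   78    m0
1    imdb   78    m1
4   cifar   97    m4
6    wiki   50    m2
add column acc_x5 = t['acc'] * 5:
  dataset  acc model  acc_x5
0   cifar   78    m0     390
1    imdb   78    m1     390
4   cifar   97    m4     485
6    wiki   50    m2     250
Finally, min of column 'acc_x5' = 250.

250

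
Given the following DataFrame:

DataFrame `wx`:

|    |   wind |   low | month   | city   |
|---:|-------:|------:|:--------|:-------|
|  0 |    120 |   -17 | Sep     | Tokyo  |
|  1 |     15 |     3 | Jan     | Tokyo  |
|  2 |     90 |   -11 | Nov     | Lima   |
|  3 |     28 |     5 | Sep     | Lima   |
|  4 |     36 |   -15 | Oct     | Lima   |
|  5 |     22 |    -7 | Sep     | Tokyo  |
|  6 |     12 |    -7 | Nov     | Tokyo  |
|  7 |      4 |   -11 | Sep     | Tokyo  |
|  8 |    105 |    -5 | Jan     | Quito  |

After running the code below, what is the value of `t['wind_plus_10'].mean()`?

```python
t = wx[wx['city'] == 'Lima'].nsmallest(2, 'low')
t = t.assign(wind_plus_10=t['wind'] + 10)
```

73.0

filter rows where city == 'Lima':
   wind  low month  city
2    90  -11   Nov  Lima
3    28    5   Sep  Lima
4    36  -15   Oct  Lima
take 2 rows with smallest low:
   wind  low month  city
4    36  -15   Oct  Lima
2    90  -11   Nov  Lima
add column wind_plus_10 = t['wind'] + 10:
   wind  low month  city  wind_plus_10
4    36  -15   Oct  Lima            46
2    90  -11   Nov  Lima           100
Then the mean of column 'wind_plus_10': 73.0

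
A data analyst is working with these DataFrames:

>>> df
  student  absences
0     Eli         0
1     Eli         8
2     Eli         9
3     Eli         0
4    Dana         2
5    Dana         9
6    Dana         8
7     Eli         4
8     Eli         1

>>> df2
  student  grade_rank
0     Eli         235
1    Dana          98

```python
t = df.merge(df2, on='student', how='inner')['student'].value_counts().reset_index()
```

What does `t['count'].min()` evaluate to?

merge on 'student' (how='inner') → 9 rows:
  student  absences  grade_rank
0     Eli         0         235
1     Eli         8         235
2     Eli         9         235
3     Eli         0         235
4    Dana         2          98
5    Dana         9          98
6    Dana         8          98
7     Eli         4         235
8     Eli         1         235
value_counts of student:
student
Eli     6
Dana    3
Name: count, dtype: int64
reset_index():
  student  count
0     Eli      6
1    Dana      3
Finally, min of column 'count' = 3.

3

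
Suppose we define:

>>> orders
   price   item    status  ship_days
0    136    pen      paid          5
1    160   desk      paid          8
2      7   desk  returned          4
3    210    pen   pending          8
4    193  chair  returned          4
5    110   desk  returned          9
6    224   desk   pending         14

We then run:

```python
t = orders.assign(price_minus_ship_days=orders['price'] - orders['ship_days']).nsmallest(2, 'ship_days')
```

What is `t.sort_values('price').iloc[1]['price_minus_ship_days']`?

add column price_minus_ship_days = orders['price'] - orders['ship_days']:
   price   item    status  ship_days  price_minus_ship_days
0    136    pen      paid          5                    131
1    160   desk      paid          8                    152
2      7   desk  returned          4                      3
3    210    pen   pending          8                    202
4    193  chair  returned          4                    189
5    110   desk  returned          9                    101
6    224   desk   pending         14                    210
take 2 rows with smallest ship_days:
   price   item    status  ship_days  price_minus_ship_days
2      7   desk  returned          4                      3
4    193  chair  returned          4                    189
sort by price:
   price   item    status  ship_days  price_minus_ship_days
2      7   desk  returned          4                      3
4    193  chair  returned          4                    189

189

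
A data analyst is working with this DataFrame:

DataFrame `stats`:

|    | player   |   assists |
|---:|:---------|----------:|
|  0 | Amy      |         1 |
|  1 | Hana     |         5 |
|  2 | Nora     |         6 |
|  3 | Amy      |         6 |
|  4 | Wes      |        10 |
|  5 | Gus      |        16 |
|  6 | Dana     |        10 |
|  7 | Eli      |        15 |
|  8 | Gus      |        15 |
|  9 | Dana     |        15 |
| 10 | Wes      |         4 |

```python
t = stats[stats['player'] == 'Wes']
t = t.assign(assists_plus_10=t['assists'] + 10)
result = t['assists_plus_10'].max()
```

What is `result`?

20

filter rows where player == 'Wes':
   player  assists
4     Wes       10
10    Wes        4
add column assists_plus_10 = t['assists'] + 10:
   player  assists  assists_plus_10
4     Wes       10               20
10    Wes        4               14
Taking the max of column 'assists_plus_10' gives 20.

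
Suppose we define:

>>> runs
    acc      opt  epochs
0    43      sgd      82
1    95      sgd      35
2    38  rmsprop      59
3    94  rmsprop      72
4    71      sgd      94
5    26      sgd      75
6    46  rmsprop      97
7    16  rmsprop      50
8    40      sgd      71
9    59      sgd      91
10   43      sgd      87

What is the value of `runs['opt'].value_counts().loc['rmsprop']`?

4

value_counts of opt:
opt
sgd        7
rmsprop    4
Name: count, dtype: int64
So loc['rmsprop'] = 4.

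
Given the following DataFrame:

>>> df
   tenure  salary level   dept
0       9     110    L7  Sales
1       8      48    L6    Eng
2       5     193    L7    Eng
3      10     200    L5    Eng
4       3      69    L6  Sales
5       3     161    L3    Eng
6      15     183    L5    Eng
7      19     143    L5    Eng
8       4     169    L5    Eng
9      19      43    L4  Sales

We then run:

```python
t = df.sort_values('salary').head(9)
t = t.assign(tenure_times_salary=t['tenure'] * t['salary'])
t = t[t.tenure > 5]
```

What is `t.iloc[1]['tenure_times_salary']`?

384

sort by salary:
   tenure  salary level   dept
9      19      43    L4  Sales
1       8      48    L6    Eng
4       3      69    L6  Sales
0       9     110    L7  Sales
7      19     143    L5    Eng
5       3     161    L3    Eng
8       4     169    L5    Eng
6      15     183    L5    Eng
2       5     193    L7    Eng
3      10     200    L5    Eng
take first 9 rows:
   tenure  salary level   dept
9      19      43    L4  Sales
1       8      48    L6    Eng
4       3      69    L6  Sales
0       9     110    L7  Sales
7      19     143    L5    Eng
5       3     161    L3    Eng
8       4     169    L5    Eng
6      15     183    L5    Eng
2       5     193    L7    Eng
add column tenure_times_salary = t['tenure'] * t['salary']:
   tenure  salary level   dept  tenure_times_salary
9      19      43    L4  Sales                  817
1       8      48    L6    Eng                  384
4       3      69    L6  Sales                  207
0       9     110    L7  Sales                  990
7      19     143    L5    Eng                 2717
5       3     161    L3    Eng                  483
8       4     169    L5    Eng                  676
6      15     183    L5    Eng                 2745
2       5     193    L7    Eng                  965
filter rows where tenure > 5:
   tenure  salary level   dept  tenure_times_salary
9      19      43    L4  Sales                  817
1       8      48    L6    Eng                  384
0       9     110    L7  Sales                  990
7      19     143    L5    Eng                 2717
6      15     183    L5    Eng                 2745
The value at position 1, column 'tenure_times_salary' is 384.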